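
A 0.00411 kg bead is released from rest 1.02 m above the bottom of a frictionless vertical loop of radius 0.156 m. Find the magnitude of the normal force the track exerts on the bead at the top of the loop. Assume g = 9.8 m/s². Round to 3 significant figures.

N = 0.325 N

Energy from release to top (height 2r): mgh = ½mv_top² + mg(2r)
v_top² = 2g(h − 2r) = 2(9.8)(1.02 − 0.3120) = 13.877 m²/s²
At the top, both N and weight point toward the centre: N + mg = mv_top²/r
N = m(v_top²/r − g) = 0.00411(13.877/0.156 − 9.8) = 0.3253 N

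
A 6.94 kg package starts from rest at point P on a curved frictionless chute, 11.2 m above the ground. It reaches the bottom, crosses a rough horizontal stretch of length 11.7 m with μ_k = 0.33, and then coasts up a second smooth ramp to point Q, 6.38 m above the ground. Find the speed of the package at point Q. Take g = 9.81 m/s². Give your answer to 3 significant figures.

Energy at P: mgh₁ = (6.94)(9.81)(11.2) = 762.51 J
Friction loss: W_f = μ_k mg d = 262.9 J
At Q: ½mv² + mgh₂ = mgh₁ − W_f
½mv² = 762.51 − 262.9 − 434.36 = 65.290 J
v = √(2 × 65.290/6.94) = 4.338 m/s

v = 4.34 m/s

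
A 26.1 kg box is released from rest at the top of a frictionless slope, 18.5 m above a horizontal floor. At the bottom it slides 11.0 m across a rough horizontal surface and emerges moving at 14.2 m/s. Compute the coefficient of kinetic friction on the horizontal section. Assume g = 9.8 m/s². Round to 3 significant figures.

Energy at the top = energy at the end + work done against friction:
mgh = ½mv² + μ_k m g d
mgh = 4731.9 J; ½mv² = 2631.4 J
W_f = 4731.9 − 2631.4 = 2101 J
μ_k = W_f/(mg·d) = 2101/(255.8 × 11.0) = 0.7466

μ_k = 0.747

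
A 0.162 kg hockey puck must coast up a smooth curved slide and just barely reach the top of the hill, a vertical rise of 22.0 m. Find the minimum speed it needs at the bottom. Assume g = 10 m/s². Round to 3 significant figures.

v = 21.0 m/s

At the top it is momentarily at rest, so all KE converts to PE: ½mv² = mgh
v = √(2gh) = √(2 × 10 × 22.0) = 20.98 m/s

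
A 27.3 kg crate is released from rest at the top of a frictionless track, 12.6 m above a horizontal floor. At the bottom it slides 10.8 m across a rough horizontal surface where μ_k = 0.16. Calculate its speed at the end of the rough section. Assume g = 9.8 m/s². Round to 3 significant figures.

Energy bookkeeping (friction removes W_f = μ_k N d):
mgh = ½mv² + μ_k m g d
W_f = μ_k mg d = (0.16)(27.3)(9.8)(10.8) = 462.3 J
½mv² = mgh − W_f = 3371.0 − 462.3 = 2908.7 J
v = √(2 × 2908.7/27.3) = 14.60 m/s

v = 14.6 m/s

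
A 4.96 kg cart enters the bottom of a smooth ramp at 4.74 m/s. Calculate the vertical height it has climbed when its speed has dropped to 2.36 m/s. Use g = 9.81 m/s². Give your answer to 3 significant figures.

Conservation of energy: ½mv₁² = ½mv₂² + mgh
h = (v₁² − v₂²)/(2g) = (4.74² − 2.36²)/(2 × 9.81) = 0.8613 m

h = 0.861 m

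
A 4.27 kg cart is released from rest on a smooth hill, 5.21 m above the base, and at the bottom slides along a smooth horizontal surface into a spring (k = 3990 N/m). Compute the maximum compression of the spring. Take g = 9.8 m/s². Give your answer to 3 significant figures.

x = 0.331 m

Energy conservation (no friction) from release to max compression: mgh = ½kx²
x = √(2mgh/k) = √(2 × 4.27 × 9.8 × 5.21 / 3990) = 0.3306 m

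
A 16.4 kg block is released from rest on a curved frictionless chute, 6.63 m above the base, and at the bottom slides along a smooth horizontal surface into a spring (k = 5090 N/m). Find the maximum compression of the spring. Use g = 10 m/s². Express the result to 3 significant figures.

At max compression the block is momentarily at rest: mgh = ½kx²
x = √(2mgh/k) = √(2 × 16.4 × 10 × 6.63 / 5090) = 0.6536 m

x = 0.654 m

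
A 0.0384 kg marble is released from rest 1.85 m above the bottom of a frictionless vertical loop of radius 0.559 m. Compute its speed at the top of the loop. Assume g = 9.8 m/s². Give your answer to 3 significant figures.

Energy conservation: mgh = ½mv_top² + mg(2r)
v_top² = 2g(h − 2r) = 2(9.8)(1.85 − 1.118) = 14.35
v_top = 3.788 m/s

v = 3.79 m/s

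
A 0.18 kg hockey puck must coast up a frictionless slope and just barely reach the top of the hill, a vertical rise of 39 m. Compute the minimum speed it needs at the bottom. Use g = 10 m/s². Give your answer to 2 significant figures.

At the top it is momentarily at rest, so all KE converts to PE: ½mv² = mgh
v = √(2gh) = √(2 × 10 × 39) = 27.93 m/s

v = 28 m/s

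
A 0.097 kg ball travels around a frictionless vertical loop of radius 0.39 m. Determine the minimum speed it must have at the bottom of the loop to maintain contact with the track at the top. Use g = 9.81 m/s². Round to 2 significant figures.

At the top: mg = mv_top²/r ⇒ v_top² = gr = 3.826 m²/s²
Energy from bottom to top (height 2r): ½mv_bot² = ½mv_top² + mg(2r)
v_bot² = gr + 4gr = 5gr = 19.13
v_bot = √(5gr) = 4.374 m/s

v = 4.4 m/s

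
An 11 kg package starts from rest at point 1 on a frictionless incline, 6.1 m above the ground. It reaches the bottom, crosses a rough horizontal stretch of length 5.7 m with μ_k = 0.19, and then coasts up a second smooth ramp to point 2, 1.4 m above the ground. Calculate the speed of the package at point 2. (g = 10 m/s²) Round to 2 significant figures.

v = 8.5 m/s

Energy at 1: mgh₁ = (11)(10)(6.1) = 671.00 J
Friction loss: W_f = μ_k mg d = 119.1 J
At 2: ½mv² + mgh₂ = mgh₁ − W_f
½mv² = 671.00 − 119.1 − 154.00 = 397.87 J
v = √(2 × 397.87/11) = 8.505 m/s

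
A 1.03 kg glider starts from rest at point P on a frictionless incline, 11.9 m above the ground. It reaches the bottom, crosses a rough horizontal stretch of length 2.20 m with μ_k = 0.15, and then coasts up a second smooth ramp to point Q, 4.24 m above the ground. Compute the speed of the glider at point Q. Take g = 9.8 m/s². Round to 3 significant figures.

Energy at P: mgh₁ = (1.03)(9.8)(11.9) = 120.12 J
Friction loss: W_f = μ_k mg d = 3.331 J
At Q: ½mv² + mgh₂ = mgh₁ − W_f
½mv² = 120.12 − 3.331 − 42.799 = 73.989 J
v = √(2 × 73.989/1.03) = 11.99 m/s

v = 12.0 m/s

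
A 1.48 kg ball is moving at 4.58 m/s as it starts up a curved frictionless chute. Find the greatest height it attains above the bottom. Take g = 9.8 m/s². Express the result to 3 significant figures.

h = 1.07 m

By energy conservation, ½mv² = mgh
h = v²/(2g) = 4.58²/(2 × 9.8) = 1.070 m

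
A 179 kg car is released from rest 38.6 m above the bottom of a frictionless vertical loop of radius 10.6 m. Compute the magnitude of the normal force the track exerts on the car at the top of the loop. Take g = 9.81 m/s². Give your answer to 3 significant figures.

N = 4010 N

Energy from release to top (height 2r): mgh = ½mv_top² + mg(2r)
v_top² = 2g(h − 2r) = 2(9.81)(38.6 − 21.20) = 341.39 m²/s²
At the top, both N and weight point toward the centre: N + mg = mv_top²/r
N = m(v_top²/r − g) = 179(341.39/10.6 − 9.81) = 4009 N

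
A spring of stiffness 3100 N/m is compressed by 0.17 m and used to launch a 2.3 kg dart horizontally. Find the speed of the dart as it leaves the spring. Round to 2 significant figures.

Spring PE converts entirely to kinetic energy: ½kx² = ½mv²
v = x√(k/m) = 0.17 × √(3100/2.3) = 6.241 m/s

v = 6.2 m/s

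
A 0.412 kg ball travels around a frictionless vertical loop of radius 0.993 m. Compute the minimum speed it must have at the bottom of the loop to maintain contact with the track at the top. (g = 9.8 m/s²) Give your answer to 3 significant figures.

At the top: mg = mv_top²/r ⇒ v_top² = gr = 9.731 m²/s²
Energy from bottom to top (height 2r): ½mv_bot² = ½mv_top² + mg(2r)
v_bot² = gr + 4gr = 5gr = 48.66
v_bot = √(5gr) = 6.975 m/s

v = 6.98 m/s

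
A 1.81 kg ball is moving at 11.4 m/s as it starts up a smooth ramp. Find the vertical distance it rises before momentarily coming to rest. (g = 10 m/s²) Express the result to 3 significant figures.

h = 6.50 m

By energy conservation, ½mv² = mgh
h = v²/(2g) = 11.4²/(2 × 10) = 6.498 m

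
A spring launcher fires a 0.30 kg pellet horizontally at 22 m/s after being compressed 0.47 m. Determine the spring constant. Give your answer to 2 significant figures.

k = 660 N/m

Energy stored in the spring equals the launch KE: ½kx² = ½mv²
k = mv²/x² = (0.30)(22)²/(0.47)² = 657.3 N/m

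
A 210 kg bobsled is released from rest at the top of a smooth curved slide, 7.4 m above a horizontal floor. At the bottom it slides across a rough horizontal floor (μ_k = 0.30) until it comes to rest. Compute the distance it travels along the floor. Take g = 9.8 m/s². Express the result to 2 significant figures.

d = 25 m

Energy bookkeeping (friction removes W_f = μ_k N d):
At rest all PE has been dissipated by friction: mgh = μ_k m g d
d = h/μ_k = 7.4/0.30 = 24.67 m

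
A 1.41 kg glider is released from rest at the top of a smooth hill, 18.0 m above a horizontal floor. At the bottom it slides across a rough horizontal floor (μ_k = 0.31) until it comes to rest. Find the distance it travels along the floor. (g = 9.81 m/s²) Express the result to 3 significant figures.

Energy at the top = energy at the end + work done against friction:
At rest all PE has been dissipated by friction: mgh = μ_k m g d
d = h/μ_k = 18.0/0.31 = 58.06 m

d = 58.1 m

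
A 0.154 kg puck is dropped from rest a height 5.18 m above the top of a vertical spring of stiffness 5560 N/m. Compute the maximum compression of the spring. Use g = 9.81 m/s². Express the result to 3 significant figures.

x = 0.0533 m

Let x be the compression. The total drop is H + x, and the puck is instantaneously at rest at max compression, so energy conservation gives:
mg(H + x) = ½kx²
½(5560)x² − (0.154)(9.81)x − (0.154)(9.81)(5.18) = 0
2780x² − 1.511x − 7.826 = 0
x = [1.511 + √(2.282 + 87021)]/(2 × 2780) = 0.05333 m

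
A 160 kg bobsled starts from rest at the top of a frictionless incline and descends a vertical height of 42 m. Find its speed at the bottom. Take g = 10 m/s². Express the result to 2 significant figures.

Equating total energy at the two states: mgh = ½mv²
The mass cancels from both sides.
v = √(2gh) = √(2 × 10 × 42) = √840.00 = 28.98 m/s

v = 29 m/s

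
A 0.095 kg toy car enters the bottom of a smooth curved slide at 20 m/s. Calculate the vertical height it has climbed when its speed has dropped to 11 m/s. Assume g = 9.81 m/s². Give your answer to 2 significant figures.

h = 14 m

Conservation of energy: ½mv₁² = ½mv₂² + mgh
h = (v₁² − v₂²)/(2g) = (20² − 11²)/(2 × 9.81) = 14.22 m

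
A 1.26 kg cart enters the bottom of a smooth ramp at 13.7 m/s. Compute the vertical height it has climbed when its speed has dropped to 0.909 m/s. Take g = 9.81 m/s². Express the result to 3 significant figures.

Energy balance between the two points: ½mv₁² = ½mv₂² + mgh
h = (v₁² − v₂²)/(2g) = (13.7² − 0.909²)/(2 × 9.81) = 9.524 m

h = 9.52 m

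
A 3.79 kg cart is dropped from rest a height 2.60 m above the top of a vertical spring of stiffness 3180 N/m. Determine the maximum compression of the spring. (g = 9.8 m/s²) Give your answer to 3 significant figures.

x = 0.258 m

Let x be the compression. The total drop is H + x, and the cart is instantaneously at rest at max compression, so energy conservation gives:
mg(H + x) = ½kx²
½(3180)x² − (3.79)(9.8)x − (3.79)(9.8)(2.60) = 0
1590x² − 37.14x − 96.57 = 0
x = [37.14 + √(1380 + 614180)]/(2 × 1590) = 0.2584 m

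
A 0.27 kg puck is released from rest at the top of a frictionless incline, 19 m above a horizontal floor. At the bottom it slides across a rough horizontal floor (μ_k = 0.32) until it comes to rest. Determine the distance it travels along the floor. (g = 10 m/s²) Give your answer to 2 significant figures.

d = 59 m

Applying the work–energy principle:
At rest all PE has been dissipated by friction: mgh = μ_k m g d
d = h/μ_k = 19/0.32 = 59.38 m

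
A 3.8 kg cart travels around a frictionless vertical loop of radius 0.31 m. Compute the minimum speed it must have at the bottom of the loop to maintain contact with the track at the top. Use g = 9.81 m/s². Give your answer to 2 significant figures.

v = 3.9 m/s

At the top: mg = mv_top²/r ⇒ v_top² = gr = 3.041 m²/s²
Energy from bottom to top (height 2r): ½mv_bot² = ½mv_top² + mg(2r)
v_bot² = gr + 4gr = 5gr = 15.21
v_bot = √(5gr) = 3.899 m/s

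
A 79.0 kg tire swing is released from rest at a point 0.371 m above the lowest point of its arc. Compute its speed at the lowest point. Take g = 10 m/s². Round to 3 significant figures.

v = 2.72 m/s

Energy conservation between the two points: mgh = ½mv²
The mass cancels from both sides.
v = √(2gh) = √(2 × 10 × 0.371) = √7.4200 = 2.724 m/s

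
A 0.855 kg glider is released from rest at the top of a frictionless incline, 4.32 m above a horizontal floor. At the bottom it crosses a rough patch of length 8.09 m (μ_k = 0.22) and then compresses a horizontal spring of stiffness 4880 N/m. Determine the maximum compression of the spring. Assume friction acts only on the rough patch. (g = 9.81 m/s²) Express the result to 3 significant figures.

x = 0.0934 m

Initial energy: E₁ = mgh = (0.855)(9.81)(4.32) = 36.234 J
Friction removes W_f = μ_k mg d = (0.22)(0.855)(9.81)(8.09) = 14.93 J
Energy reaching the spring: E = 36.234 − 14.93 = 21.306 J
At max compression ½kx² = E ⇒ x = √(2E/k) = √(2 × 21.306/4880) = 0.09345 m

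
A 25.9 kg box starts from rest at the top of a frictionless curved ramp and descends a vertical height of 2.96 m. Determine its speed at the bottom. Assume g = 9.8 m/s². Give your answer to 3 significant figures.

Equating total energy at the two states: mgh = ½mv²
The mass cancels from both sides.
v = √(2gh) = √(2 × 9.8 × 2.96) = √58.016 = 7.617 m/s

v = 7.62 m/s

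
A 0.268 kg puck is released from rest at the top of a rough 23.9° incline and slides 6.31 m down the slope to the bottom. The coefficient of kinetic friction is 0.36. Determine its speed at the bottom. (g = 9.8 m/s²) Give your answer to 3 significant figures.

Taking the bottom as reference, mgh = ½mv² + μ_k N L with h = L sinθ, N = mg cosθ:
mgh = mgL sinθ = (0.268)(9.8)(6.31)sin23.9° = 6.7142 J
W_f = μ_k mg cosθ · L = (0.36)(0.268)(9.8)cos23.9°·6.31 = 5.455 J
½mv² = 6.7142 − 5.455 = 1.2597 J
v = √(2 × 1.2597/0.268) = 3.066 m/s

v = 3.07 m/s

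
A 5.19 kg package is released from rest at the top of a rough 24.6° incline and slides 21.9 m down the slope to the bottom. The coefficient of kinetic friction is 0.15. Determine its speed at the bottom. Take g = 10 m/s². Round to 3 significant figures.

v = 11.1 m/s

Work–energy: mg(L sinθ) − μ_k(mg cosθ)L = ½mv²
mgh = mgL sinθ = (5.19)(10)(21.9)sin24.6° = 473.15 J
W_f = μ_k mg cosθ · L = (0.15)(5.19)(10)cos24.6°·21.9 = 155.0 J
½mv² = 473.15 − 155.0 = 318.13 J
v = √(2 × 318.13/5.19) = 11.07 m/s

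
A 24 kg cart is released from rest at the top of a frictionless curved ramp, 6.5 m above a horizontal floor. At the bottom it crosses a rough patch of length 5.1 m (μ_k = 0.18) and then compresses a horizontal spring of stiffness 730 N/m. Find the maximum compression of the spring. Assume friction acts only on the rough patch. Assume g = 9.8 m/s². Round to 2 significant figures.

x = 1.9 m

Initial energy: E₁ = mgh = (24)(9.8)(6.5) = 1528.8 J
Friction removes W_f = μ_k mg d = (0.18)(24)(9.8)(5.1) = 215.9 J
Energy reaching the spring: E = 1528.8 − 215.9 = 1312.9 J
At max compression ½kx² = E ⇒ x = √(2E/k) = √(2 × 1312.9/730) = 1.897 m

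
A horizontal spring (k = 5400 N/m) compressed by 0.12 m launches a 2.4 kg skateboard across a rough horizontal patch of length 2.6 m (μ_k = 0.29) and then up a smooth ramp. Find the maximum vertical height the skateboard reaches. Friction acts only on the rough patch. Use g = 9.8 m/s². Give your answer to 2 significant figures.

h = 0.90 m

Spring energy: E₀ = ½kx² = ½(5400)(0.12)² = 38.880 J
Friction: W_f = μ_k mg d = (0.29)(2.4)(9.8)(2.6) = 17.73 J
Energy at base of ramp: E = 38.880 − 17.73 = 21.146 J
At max height all remaining energy is PE: mgh = E ⇒ h = E/(mg) = 21.146/(2.4 × 9.8) = 0.8991 m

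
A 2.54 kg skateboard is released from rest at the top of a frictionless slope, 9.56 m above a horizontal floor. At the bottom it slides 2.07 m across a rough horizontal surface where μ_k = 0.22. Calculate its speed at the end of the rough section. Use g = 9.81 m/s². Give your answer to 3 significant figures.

Applying the work–energy principle:
mgh = ½mv² + μ_k m g d
W_f = μ_k mg d = (0.22)(2.54)(9.81)(2.07) = 11.35 J
½mv² = mgh − W_f = 238.21 − 11.35 = 226.86 J
v = √(2 × 226.86/2.54) = 13.37 m/s

v = 13.4 m/s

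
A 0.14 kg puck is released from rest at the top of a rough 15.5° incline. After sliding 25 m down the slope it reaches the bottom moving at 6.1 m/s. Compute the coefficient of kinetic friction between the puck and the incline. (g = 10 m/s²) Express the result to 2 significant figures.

μ_k = 0.20

Energy balance down the incline: mg L sinθ − ½mv² = μ_k (mg cosθ) L
mgL sinθ = 9.3533 J; ½mv² = 2.6047 J
W_f = 9.3533 − 2.6047 = 6.749 J
μ_k = W_f/(mg cosθ · L) = 6.749/(1.349 × 25) = 0.2001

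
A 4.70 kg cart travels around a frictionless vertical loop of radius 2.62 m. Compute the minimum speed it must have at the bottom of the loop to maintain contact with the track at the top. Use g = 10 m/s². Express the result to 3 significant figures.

v = 11.4 m/s

At the top: mg = mv_top²/r ⇒ v_top² = gr = 26.20 m²/s²
Energy from bottom to top (height 2r): ½mv_bot² = ½mv_top² + mg(2r)
v_bot² = gr + 4gr = 5gr = 131.0
v_bot = √(5gr) = 11.45 m/s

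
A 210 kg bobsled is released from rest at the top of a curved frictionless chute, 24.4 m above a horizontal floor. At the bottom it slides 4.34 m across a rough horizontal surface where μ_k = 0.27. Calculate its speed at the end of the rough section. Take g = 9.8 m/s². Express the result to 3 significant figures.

v = 21.3 m/s

Energy bookkeeping (friction removes W_f = μ_k N d):
mgh = ½mv² + μ_k m g d
W_f = μ_k mg d = (0.27)(210)(9.8)(4.34) = 2412 J
½mv² = mgh − W_f = 50215 − 2412 = 47804 J
v = √(2 × 47804/210) = 21.34 m/s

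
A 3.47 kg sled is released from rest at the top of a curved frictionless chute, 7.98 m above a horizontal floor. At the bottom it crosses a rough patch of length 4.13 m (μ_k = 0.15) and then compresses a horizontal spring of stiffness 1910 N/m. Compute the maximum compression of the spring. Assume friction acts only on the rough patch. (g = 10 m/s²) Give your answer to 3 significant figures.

Initial energy: E₁ = mgh = (3.47)(10)(7.98) = 276.91 J
Friction removes W_f = μ_k mg d = (0.15)(3.47)(10)(4.13) = 21.50 J
Energy reaching the spring: E = 276.91 − 21.50 = 255.41 J
At max compression ½kx² = E ⇒ x = √(2E/k) = √(2 × 255.41/1910) = 0.5172 m

x = 0.517 m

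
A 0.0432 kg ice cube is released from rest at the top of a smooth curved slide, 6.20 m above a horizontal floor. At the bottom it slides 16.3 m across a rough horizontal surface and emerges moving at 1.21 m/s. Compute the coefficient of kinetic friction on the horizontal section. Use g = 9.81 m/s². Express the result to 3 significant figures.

μ_k = 0.376

Energy at the top = energy at the end + work done against friction:
mgh = ½mv² + μ_k m g d
mgh = 2.6275 J; ½mv² = 0.031625 J
W_f = 2.6275 − 0.031625 = 2.596 J
μ_k = W_f/(mg·d) = 2.596/(0.4238 × 16.3) = 0.3758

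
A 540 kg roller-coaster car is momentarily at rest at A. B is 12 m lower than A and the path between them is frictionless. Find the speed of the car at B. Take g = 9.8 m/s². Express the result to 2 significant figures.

v = 15 m/s

Mechanical energy is conserved (no friction): mgh = ½mv²
v = √(2gh) = √(2 × 9.8 × 12) = √235.20 = 15.34 m/s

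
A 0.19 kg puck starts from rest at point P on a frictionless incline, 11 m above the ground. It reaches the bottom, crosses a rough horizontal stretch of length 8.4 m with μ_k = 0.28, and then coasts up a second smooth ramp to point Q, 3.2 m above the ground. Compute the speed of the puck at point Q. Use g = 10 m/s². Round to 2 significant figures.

v = 10 m/s

Energy at P: mgh₁ = (0.19)(10)(11) = 20.900 J
Friction loss: W_f = μ_k mg d = 4.469 J
At Q: ½mv² + mgh₂ = mgh₁ − W_f
½mv² = 20.900 − 4.469 − 6.0800 = 10.351 J
v = √(2 × 10.351/0.19) = 10.44 m/s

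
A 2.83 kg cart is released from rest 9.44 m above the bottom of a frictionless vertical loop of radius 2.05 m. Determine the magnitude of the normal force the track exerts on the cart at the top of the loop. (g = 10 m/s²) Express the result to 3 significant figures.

N = 119 N

Energy from release to top (height 2r): mgh = ½mv_top² + mg(2r)
v_top² = 2g(h − 2r) = 2(10)(9.44 − 4.100) = 106.80 m²/s²
At the top, both N and weight point toward the centre: N + mg = mv_top²/r
N = m(v_top²/r − g) = 2.83(106.80/2.05 − 10) = 119.1 N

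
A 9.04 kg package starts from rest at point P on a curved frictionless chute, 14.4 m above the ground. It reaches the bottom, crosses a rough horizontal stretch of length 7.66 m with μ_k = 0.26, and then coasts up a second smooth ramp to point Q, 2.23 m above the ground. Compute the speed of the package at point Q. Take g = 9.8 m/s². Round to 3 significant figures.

v = 14.1 m/s

Energy at P: mgh₁ = (9.04)(9.8)(14.4) = 1275.7 J
Friction loss: W_f = μ_k mg d = 176.4 J
At Q: ½mv² + mgh₂ = mgh₁ − W_f
½mv² = 1275.7 − 176.4 − 197.56 = 901.72 J
v = √(2 × 901.72/9.04) = 14.12 m/s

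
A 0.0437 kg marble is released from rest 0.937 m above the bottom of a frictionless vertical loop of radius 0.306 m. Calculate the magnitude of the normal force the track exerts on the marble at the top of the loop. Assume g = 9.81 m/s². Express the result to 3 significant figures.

N = 0.482 N

Energy from release to top (height 2r): mgh = ½mv_top² + mg(2r)
v_top² = 2g(h − 2r) = 2(9.81)(0.937 − 0.6120) = 6.3765 m²/s²
At the top, both N and weight point toward the centre: N + mg = mv_top²/r
N = m(v_top²/r − g) = 0.0437(6.3765/0.306 − 9.81) = 0.4819 N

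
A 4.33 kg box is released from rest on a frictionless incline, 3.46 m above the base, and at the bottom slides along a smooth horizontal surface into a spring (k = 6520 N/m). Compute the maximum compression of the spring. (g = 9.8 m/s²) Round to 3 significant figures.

x = 0.212 m

At max compression the box is momentarily at rest: mgh = ½kx²
x = √(2mgh/k) = √(2 × 4.33 × 9.8 × 3.46 / 6520) = 0.2122 m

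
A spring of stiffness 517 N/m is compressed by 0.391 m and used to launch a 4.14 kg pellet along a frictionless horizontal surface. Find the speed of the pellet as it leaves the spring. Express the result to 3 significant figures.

Conservation of energy: ½kx² = ½mv²
v = x√(k/m) = 0.391 × √(517/4.14) = 4.369 m/s

v = 4.37 m/s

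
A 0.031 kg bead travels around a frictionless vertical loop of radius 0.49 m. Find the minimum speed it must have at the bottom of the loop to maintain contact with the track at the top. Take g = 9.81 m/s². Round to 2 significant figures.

At the top: mg = mv_top²/r ⇒ v_top² = gr = 4.807 m²/s²
Energy from bottom to top (height 2r): ½mv_bot² = ½mv_top² + mg(2r)
v_bot² = gr + 4gr = 5gr = 24.03
v_bot = √(5gr) = 4.902 m/s

v = 4.9 m/s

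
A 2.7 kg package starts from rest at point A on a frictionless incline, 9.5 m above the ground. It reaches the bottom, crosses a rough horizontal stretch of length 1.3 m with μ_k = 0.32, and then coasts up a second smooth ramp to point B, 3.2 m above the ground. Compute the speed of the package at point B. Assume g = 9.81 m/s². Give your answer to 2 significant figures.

Energy at A: mgh₁ = (2.7)(9.81)(9.5) = 251.63 J
Friction loss: W_f = μ_k mg d = 11.02 J
At B: ½mv² + mgh₂ = mgh₁ − W_f
½mv² = 251.63 − 11.02 − 84.758 = 155.85 J
v = √(2 × 155.85/2.7) = 10.74 m/s

v = 11 m/s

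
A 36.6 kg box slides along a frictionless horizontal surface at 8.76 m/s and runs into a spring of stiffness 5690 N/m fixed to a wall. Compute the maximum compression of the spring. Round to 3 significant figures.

x = 0.703 m

At max compression the box is momentarily at rest: ½mv² = ½kx²
x = v√(m/k) = 8.76 × √(36.6/5690) = 0.7026 m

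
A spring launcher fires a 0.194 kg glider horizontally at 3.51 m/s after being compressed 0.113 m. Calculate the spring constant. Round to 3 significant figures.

Energy stored in the spring equals the launch KE: ½kx² = ½mv²
k = mv²/x² = (0.194)(3.51)²/(0.113)² = 187.2 N/m

k = 187 N/m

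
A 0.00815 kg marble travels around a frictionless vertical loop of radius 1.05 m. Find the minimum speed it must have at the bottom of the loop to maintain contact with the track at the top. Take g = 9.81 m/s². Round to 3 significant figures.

v = 7.18 m/s

At the top: mg = mv_top²/r ⇒ v_top² = gr = 10.30 m²/s²
Energy from bottom to top (height 2r): ½mv_bot² = ½mv_top² + mg(2r)
v_bot² = gr + 4gr = 5gr = 51.50
v_bot = √(5gr) = 7.177 m/s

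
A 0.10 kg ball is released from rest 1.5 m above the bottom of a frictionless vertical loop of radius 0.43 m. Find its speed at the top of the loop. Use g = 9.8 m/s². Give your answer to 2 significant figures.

v = 3.5 m/s

Energy conservation: mgh = ½mv_top² + mg(2r)
v_top² = 2g(h − 2r) = 2(9.8)(1.5 − 0.8600) = 12.54
v_top = 3.542 m/s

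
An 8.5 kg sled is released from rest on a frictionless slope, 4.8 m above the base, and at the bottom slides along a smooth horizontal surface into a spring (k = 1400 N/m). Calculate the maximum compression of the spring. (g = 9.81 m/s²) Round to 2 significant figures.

x = 0.76 m

Energy conservation (no friction) from release to max compression: mgh = ½kx²
x = √(2mgh/k) = √(2 × 8.5 × 9.81 × 4.8 / 1400) = 0.7562 m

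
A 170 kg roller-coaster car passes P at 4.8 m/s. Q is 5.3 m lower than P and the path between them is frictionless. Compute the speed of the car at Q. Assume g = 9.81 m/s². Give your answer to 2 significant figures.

By conservation of mechanical energy, ½mv₀² + mgh = ½mv²
The mass cancels from both sides.
v² = v₀² + 2gh = (4.8)² + 2(9.81)(5.3) = 127.03
v = √127.03 = 11.27 m/s

v = 11 m/s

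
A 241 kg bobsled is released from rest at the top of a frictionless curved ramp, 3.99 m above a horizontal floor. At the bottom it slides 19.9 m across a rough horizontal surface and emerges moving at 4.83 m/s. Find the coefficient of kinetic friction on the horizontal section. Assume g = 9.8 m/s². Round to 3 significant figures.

μ_k = 0.141

Applying the work–energy principle:
mgh = ½mv² + μ_k m g d
mgh = 9423.6 J; ½mv² = 2811.1 J
W_f = 9423.6 − 2811.1 = 6612 J
μ_k = W_f/(mg·d) = 6612/(2362 × 19.9) = 0.1407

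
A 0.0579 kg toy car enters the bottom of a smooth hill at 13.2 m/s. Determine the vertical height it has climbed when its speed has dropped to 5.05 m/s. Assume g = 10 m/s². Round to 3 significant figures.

h = 7.44 m

Energy balance between the two points: ½mv₁² = ½mv₂² + mgh
h = (v₁² − v₂²)/(2g) = (13.2² − 5.05²)/(2 × 10) = 7.437 m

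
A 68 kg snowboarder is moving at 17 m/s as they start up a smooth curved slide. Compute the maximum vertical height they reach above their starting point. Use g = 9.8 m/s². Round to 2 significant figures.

By energy conservation, ½mv² = mgh
h = v²/(2g) = 17²/(2 × 9.8) = 14.74 m

h = 15 m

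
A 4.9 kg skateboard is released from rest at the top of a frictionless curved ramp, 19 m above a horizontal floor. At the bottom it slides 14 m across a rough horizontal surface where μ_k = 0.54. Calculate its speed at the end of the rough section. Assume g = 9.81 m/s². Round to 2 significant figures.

Energy at the top = energy at the end + work done against friction:
mgh = ½mv² + μ_k m g d
W_f = μ_k mg d = (0.54)(4.9)(9.81)(14) = 363.4 J
½mv² = mgh − W_f = 913.31 − 363.4 = 549.91 J
v = √(2 × 549.91/4.9) = 14.98 m/s

v = 15 m/s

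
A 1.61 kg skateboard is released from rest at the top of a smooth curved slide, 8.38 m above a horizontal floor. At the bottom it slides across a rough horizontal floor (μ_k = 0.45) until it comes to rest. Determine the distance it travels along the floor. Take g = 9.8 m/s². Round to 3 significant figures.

Applying the work–energy principle:
At rest all PE has been dissipated by friction: mgh = μ_k m g d
d = h/μ_k = 8.38/0.45 = 18.62 m

d = 18.6 m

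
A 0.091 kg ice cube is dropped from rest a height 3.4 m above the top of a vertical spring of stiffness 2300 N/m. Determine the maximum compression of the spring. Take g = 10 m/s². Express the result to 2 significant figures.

x = 0.052 m

Measuring PE from the top of the relaxed spring, at max compression the cube has dropped H + x with zero KE, so:
mg(H + x) = ½kx²
½(2300)x² − (0.091)(10)x − (0.091)(10)(3.4) = 0
1150x² − 0.9100x − 3.094 = 0
x = [0.9100 + √(0.8281 + 14232)]/(2 × 1150) = 0.05227 m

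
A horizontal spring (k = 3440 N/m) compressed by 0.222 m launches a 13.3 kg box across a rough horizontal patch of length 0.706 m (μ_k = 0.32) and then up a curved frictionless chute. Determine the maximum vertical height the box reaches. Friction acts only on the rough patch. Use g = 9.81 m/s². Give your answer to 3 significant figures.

Spring energy: E₀ = ½kx² = ½(3440)(0.222)² = 84.768 J
Friction: W_f = μ_k mg d = (0.32)(13.3)(9.81)(0.706) = 29.48 J
Energy at base of ramp: E = 84.768 − 29.48 = 55.292 J
At max height all remaining energy is PE: mgh = E ⇒ h = E/(mg) = 55.292/(13.3 × 9.81) = 0.4238 m

h = 0.424 m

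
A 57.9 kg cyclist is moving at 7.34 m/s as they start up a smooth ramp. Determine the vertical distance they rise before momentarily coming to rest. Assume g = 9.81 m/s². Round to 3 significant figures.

h = 2.75 m

By energy conservation, ½mv² = mgh
h = v²/(2g) = 7.34²/(2 × 9.81) = 2.746 m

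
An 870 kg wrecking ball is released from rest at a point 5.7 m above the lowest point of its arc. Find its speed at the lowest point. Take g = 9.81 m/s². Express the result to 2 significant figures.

Energy conservation between the two points: mgh = ½mv²
v = √(2gh) = √(2 × 9.81 × 5.7) = √111.83 = 10.58 m/s

v = 11 m/s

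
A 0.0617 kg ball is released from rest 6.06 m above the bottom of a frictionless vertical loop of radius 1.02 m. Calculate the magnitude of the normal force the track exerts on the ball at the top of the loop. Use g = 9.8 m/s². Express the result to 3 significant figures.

Energy from release to top (height 2r): mgh = ½mv_top² + mg(2r)
v_top² = 2g(h − 2r) = 2(9.8)(6.06 − 2.040) = 78.792 m²/s²
At the top, both N and weight point toward the centre: N + mg = mv_top²/r
N = m(v_top²/r − g) = 0.0617(78.792/1.02 − 9.8) = 4.161 N

N = 4.16 N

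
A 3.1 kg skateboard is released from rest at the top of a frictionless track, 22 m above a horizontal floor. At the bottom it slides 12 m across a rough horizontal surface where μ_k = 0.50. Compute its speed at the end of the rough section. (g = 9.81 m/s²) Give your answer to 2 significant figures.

Energy bookkeeping (friction removes W_f = μ_k N d):
mgh = ½mv² + μ_k m g d
W_f = μ_k mg d = (0.50)(3.1)(9.81)(12) = 182.5 J
½mv² = mgh − W_f = 669.04 − 182.5 = 486.58 J
v = √(2 × 486.58/3.1) = 17.72 m/s

v = 18 m/s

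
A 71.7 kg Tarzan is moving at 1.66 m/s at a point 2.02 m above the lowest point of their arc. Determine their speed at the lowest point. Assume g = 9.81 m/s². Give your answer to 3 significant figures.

Mechanical energy is conserved (no friction): ½mv₀² + mgh = ½mv²
v² = v₀² + 2gh = (1.66)² + 2(9.81)(2.02) = 42.388
v = √42.388 = 6.511 m/s

v = 6.51 m/s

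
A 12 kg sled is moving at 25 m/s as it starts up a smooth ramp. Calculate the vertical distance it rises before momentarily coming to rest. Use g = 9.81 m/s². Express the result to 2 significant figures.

Setting KE at the bottom equal to PE gained: ½mv² = mgh
h = v²/(2g) = 25²/(2 × 9.81) = 31.86 m

h = 32 m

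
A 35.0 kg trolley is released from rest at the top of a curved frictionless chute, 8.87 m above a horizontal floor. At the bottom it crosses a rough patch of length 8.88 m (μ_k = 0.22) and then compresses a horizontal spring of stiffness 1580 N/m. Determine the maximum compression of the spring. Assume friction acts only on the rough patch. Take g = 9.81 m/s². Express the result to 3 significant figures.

x = 1.73 m

Initial energy: E₁ = mgh = (35.0)(9.81)(8.87) = 3045.5 J
Friction removes W_f = μ_k mg d = (0.22)(35.0)(9.81)(8.88) = 670.8 J
Energy reaching the spring: E = 3045.5 − 670.8 = 2374.7 J
At max compression ½kx² = E ⇒ x = √(2E/k) = √(2 × 2374.7/1580) = 1.734 m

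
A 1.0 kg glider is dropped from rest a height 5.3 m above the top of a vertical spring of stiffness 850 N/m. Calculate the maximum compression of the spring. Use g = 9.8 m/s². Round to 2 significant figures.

Let x be the compression. The total drop is H + x, and the glider is instantaneously at rest at max compression, so energy conservation gives:
mg(H + x) = ½kx²
½(850)x² − (1.0)(9.8)x − (1.0)(9.8)(5.3) = 0
425.0x² − 9.800x − 51.94 = 0
x = [9.800 + √(96.04 + 88298)]/(2 × 425.0) = 0.3613 m

x = 0.36 m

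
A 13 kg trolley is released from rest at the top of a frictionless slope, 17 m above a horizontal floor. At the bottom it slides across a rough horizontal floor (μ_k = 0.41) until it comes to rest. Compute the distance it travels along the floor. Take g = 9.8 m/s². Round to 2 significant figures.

Applying the work–energy principle:
At rest all PE has been dissipated by friction: mgh = μ_k m g d
d = h/μ_k = 17/0.41 = 41.46 m

d = 41 m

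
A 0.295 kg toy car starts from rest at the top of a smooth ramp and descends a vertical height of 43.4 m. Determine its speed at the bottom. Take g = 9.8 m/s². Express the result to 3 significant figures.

Energy conservation between the two points: mgh = ½mv²
The mass cancels from both sides.
v = √(2gh) = √(2 × 9.8 × 43.4) = √850.64 = 29.17 m/s

v = 29.2 m/s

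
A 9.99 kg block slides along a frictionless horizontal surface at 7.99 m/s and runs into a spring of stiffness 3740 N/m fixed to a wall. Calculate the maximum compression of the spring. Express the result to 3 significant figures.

x = 0.413 m

Conservation of energy between contact and max compression: ½mv² = ½kx²
x = v√(m/k) = 7.99 × √(9.99/3740) = 0.4129 m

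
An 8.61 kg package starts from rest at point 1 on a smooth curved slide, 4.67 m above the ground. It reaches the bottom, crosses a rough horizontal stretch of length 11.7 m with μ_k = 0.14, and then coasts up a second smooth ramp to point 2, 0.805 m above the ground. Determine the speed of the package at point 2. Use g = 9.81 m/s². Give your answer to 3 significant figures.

v = 6.61 m/s

Energy at 1: mgh₁ = (8.61)(9.81)(4.67) = 394.45 J
Friction loss: W_f = μ_k mg d = 138.4 J
At 2: ½mv² + mgh₂ = mgh₁ − W_f
½mv² = 394.45 − 138.4 − 67.994 = 188.10 J
v = √(2 × 188.10/8.61) = 6.610 m/s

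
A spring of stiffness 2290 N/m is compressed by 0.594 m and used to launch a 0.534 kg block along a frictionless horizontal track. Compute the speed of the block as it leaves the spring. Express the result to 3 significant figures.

v = 38.9 m/s

Spring PE converts entirely to kinetic energy: ½kx² = ½mv²
v = x√(k/m) = 0.594 × √(2290/0.534) = 38.90 m/s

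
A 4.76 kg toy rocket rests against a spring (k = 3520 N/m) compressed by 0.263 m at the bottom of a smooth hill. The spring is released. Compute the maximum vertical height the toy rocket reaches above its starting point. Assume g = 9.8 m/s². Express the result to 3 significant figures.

Energy conservation from release to the highest point: ½kx² = mgh
h = kx²/(2mg) = (3520)(0.263)²/(2 × 4.76 × 9.8) = 2.610 m

h = 2.61 m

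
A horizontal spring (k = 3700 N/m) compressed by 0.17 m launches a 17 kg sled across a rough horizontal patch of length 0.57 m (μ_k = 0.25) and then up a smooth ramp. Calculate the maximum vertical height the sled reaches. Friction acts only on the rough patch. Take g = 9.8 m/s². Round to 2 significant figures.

Spring energy: E₀ = ½kx² = ½(3700)(0.17)² = 53.465 J
Friction: W_f = μ_k mg d = (0.25)(17)(9.8)(0.57) = 23.74 J
Energy at base of ramp: E = 53.465 − 23.74 = 29.725 J
At max height all remaining energy is PE: mgh = E ⇒ h = E/(mg) = 29.725/(17 × 9.8) = 0.1784 m

h = 0.18 m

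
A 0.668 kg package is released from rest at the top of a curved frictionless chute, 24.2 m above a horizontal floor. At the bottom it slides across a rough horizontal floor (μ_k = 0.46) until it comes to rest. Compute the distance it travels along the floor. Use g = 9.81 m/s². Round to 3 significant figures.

Energy bookkeeping (friction removes W_f = μ_k N d):
At rest all PE has been dissipated by friction: mgh = μ_k m g d
d = h/μ_k = 24.2/0.46 = 52.61 m

d = 52.6 m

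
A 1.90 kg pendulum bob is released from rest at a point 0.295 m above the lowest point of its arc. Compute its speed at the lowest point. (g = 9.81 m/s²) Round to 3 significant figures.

v = 2.41 m/s

By conservation of mechanical energy, mgh = ½mv²
The mass cancels from both sides.
v = √(2gh) = √(2 × 9.81 × 0.295) = √5.7879 = 2.406 m/s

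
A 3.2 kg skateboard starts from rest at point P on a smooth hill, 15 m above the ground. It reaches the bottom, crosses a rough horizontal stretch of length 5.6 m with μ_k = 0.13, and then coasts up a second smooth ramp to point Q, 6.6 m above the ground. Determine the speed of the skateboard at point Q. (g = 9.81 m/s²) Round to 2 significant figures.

v = 12 m/s

Energy at P: mgh₁ = (3.2)(9.81)(15) = 470.88 J
Friction loss: W_f = μ_k mg d = 22.85 J
At Q: ½mv² + mgh₂ = mgh₁ − W_f
½mv² = 470.88 − 22.85 − 207.19 = 240.84 J
v = √(2 × 240.84/3.2) = 12.27 m/s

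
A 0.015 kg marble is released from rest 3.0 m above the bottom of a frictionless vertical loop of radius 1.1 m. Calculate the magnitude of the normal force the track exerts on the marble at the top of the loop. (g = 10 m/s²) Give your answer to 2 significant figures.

N = 0.068 N

Energy from release to top (height 2r): mgh = ½mv_top² + mg(2r)
v_top² = 2g(h − 2r) = 2(10)(3.0 − 2.200) = 16.000 m²/s²
At the top, both N and weight point toward the centre: N + mg = mv_top²/r
N = m(v_top²/r − g) = 0.015(16.000/1.1 − 10) = 0.06818 N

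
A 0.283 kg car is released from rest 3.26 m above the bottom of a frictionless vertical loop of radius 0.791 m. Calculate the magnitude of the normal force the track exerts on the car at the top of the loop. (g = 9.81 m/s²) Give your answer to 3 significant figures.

Energy from release to top (height 2r): mgh = ½mv_top² + mg(2r)
v_top² = 2g(h − 2r) = 2(9.81)(3.26 − 1.582) = 32.922 m²/s²
At the top, both N and weight point toward the centre: N + mg = mv_top²/r
N = m(v_top²/r − g) = 0.283(32.922/0.791 − 9.81) = 9.003 N

N = 9.00 N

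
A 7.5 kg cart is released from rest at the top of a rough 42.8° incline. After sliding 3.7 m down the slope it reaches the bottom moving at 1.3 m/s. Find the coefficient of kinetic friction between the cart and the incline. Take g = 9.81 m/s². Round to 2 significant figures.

μ_k = 0.89

The energy dissipated by friction is the PE lost minus the KE gained:
mgL sinθ = 184.96 J; ½mv² = 6.3375 J
W_f = 184.96 − 6.3375 = 178.6 J
μ_k = W_f/(mg cosθ · L) = 178.6/(53.98 × 3.7) = 0.8943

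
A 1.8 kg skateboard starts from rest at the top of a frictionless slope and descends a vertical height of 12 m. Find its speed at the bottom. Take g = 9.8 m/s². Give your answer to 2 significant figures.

Energy conservation between the two points: mgh = ½mv²
v = √(2gh) = √(2 × 9.8 × 12) = √235.20 = 15.34 m/s

v = 15 m/s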